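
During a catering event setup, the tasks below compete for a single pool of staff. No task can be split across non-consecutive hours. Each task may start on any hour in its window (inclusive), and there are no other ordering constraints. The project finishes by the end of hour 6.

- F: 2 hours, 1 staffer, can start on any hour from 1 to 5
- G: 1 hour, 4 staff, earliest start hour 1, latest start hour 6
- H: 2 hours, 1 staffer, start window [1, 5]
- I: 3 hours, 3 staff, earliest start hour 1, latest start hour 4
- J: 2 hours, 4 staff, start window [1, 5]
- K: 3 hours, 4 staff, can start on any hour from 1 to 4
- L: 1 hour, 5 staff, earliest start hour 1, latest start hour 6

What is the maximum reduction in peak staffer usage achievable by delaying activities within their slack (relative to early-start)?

14

Early-start peak: h1:22  h2:13  h3:7  h4:0  h5:0  h6:0 ⇒ 22.
Leveled (F@1, G@1, H@1, I@2, J@5, K@4, L@3): h1:6  h2:5  h3:8  h4:7  h5:8  h6:8 ⇒ 8.
Reduction 22 − 8 = 14.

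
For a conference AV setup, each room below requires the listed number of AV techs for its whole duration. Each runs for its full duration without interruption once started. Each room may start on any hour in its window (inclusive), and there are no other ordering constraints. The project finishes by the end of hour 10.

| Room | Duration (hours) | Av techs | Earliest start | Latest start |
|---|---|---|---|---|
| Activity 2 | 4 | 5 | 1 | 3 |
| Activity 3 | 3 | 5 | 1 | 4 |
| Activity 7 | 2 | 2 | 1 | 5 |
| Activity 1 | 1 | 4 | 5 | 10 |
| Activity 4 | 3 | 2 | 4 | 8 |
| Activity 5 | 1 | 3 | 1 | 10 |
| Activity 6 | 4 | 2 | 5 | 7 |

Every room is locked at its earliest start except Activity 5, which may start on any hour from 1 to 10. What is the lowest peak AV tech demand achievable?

Activity 5@1: h1:15  h2:12  h3:10  h4:7  h5:8  h6:4  h7:2  h8:2  h9:0  h10:0 → peak 15
Activity 5@2: h1:12  h2:15  h3:10  h4:7  h5:8  h6:4  h7:2  h8:2  h9:0  h10:0 → peak 15
Activity 5@3: h1:12  h2:12  h3:13  h4:7  h5:8  h6:4  h7:2  h8:2  h9:0  h10:0 → peak 13
Activity 5@4: h1:12  h2:12  h3:10  h4:10  h5:8  h6:4  h7:2  h8:2  h9:0  h10:0 → peak 12
Activity 5@5: h1:12  h2:12  h3:10  h4:7  h5:11  h6:4  h7:2  h8:2  h9:0  h10:0 → peak 12
Activity 5@6: h1:12  h2:12  h3:10  h4:7  h5:8  h6:7  h7:2  h8:2  h9:0  h10:0 → peak 12
Activity 5@7: h1:12  h2:12  h3:10  h4:7  h5:8  h6:4  h7:5  h8:2  h9:0  h10:0 → peak 12
Activity 5@8: h1:12  h2:12  h3:10  h4:7  h5:8  h6:4  h7:2  h8:5  h9:0  h10:0 → peak 12
Activity 5@9: h1:12  h2:12  h3:10  h4:7  h5:8  h6:4  h7:2  h8:2  h9:3  h10:0 → peak 12
Activity 5@10: h1:12  h2:12  h3:10  h4:7  h5:8  h6:4  h7:2  h8:2  h9:0  h10:3 → peak 12
Best is Activity 5@4, peak 12.

12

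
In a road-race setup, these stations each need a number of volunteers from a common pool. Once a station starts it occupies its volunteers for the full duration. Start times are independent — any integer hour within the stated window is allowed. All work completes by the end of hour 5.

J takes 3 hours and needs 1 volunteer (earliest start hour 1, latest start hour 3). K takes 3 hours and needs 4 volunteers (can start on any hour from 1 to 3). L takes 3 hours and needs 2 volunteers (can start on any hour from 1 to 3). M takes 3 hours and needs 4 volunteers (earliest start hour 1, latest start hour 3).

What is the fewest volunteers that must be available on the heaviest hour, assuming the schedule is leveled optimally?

Schedule J@1, K@1, L@1, M@1: h1:11  h2:11  h3:11  h4:0  h5:0 — peak 11.

11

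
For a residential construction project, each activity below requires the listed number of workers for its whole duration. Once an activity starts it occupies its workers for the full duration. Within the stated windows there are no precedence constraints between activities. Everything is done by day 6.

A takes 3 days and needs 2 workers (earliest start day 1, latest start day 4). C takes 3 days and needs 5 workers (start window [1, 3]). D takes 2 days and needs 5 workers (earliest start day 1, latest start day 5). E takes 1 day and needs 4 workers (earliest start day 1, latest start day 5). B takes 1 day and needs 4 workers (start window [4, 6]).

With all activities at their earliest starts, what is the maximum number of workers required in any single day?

Early-start schedule: A@1, C@1, D@1, E@1, B@4.
Load per day: day 1: 16, day 2: 12, day 3: 7, day 4: 4, day 5: 0, day 6: 0.
Peak is 16.

16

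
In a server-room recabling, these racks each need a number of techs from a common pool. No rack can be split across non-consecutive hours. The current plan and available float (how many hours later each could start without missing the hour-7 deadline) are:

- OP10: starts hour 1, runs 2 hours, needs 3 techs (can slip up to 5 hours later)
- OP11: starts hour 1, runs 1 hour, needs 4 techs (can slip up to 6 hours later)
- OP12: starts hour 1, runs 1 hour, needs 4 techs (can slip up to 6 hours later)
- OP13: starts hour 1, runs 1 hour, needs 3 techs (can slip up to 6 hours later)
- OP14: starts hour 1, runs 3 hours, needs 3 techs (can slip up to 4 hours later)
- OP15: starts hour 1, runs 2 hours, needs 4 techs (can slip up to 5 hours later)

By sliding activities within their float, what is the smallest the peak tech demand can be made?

Early-start (OP10@1, OP11@1, OP12@1, OP13@1, OP14@1, OP15@1) gives peak 21: h1:21  h2:10  h3:3  h4:0  h5:0  h6:0  h7:0.
Shift OP11→4, OP12→5, OP13→3, OP15→6.
Schedule OP10@1, OP11@4, OP12@5, OP13@3, OP14@1, OP15@6: h1:6  h2:6  h3:6  h4:4  h5:4  h6:4  h7:4 — peak 6.

6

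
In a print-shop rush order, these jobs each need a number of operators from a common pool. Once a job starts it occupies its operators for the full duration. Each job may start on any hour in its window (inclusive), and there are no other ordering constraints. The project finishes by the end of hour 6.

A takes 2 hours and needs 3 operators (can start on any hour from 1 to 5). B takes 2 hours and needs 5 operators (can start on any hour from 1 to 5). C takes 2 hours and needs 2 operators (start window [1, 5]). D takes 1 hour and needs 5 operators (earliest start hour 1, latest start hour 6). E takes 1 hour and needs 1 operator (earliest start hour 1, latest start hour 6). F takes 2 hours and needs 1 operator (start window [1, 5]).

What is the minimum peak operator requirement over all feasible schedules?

6

Early-start (A@1, B@1, C@1, D@1, E@1, F@1) gives peak 17: h1:17  h2:11  h3:0  h4:0  h5:0  h6:0.
Shift B→3, D→5, F→2.
Schedule A@1, B@3, C@1, D@5, E@1, F@2: h1:6  h2:6  h3:6  h4:5  h5:5  h6:0 — peak 6.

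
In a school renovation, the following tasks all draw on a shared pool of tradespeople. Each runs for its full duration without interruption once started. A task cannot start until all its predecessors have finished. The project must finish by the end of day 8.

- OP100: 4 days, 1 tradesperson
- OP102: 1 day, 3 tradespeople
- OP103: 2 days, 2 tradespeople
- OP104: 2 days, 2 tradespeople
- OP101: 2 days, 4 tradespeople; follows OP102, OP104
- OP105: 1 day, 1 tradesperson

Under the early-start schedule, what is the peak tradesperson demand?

9

Early-start schedule: OP100@1, OP102@1, OP103@1, OP104@1, OP101@3, OP105@1.
Load per day: day 1: 9, day 2: 5, day 3: 5, day 4: 5, day 5: 0, day 6: 0, day 7: 0, day 8: 0.
Peak is 9.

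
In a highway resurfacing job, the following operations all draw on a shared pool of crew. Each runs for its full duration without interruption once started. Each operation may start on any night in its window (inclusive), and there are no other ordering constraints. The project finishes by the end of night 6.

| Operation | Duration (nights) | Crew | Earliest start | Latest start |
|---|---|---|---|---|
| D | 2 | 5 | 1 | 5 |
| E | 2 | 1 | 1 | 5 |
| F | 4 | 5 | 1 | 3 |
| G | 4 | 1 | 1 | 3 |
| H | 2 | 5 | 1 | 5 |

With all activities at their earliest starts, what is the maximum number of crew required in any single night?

17

Early-start schedule: D@1, E@1, F@1, G@1, H@1.
Load per night: night 1: 17, night 2: 17, night 3: 6, night 4: 6, night 5: 0, night 6: 0.
Peak is 17.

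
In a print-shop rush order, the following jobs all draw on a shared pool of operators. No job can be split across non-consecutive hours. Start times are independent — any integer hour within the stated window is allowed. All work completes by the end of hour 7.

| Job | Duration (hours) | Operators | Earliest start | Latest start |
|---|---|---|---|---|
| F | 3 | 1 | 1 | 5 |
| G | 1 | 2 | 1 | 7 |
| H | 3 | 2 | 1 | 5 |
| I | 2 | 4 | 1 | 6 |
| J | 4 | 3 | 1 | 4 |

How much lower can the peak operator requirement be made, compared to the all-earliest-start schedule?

7

Early-start peak: h1:12  h2:10  h3:6  h4:3  h5:0  h6:0  h7:0 ⇒ 12.
Leveled (F@1, G@1, H@4, I@2, J@4): h1:3  h2:5  h3:5  h4:5  h5:5  h6:5  h7:3 ⇒ 5.
Reduction 12 − 5 = 7.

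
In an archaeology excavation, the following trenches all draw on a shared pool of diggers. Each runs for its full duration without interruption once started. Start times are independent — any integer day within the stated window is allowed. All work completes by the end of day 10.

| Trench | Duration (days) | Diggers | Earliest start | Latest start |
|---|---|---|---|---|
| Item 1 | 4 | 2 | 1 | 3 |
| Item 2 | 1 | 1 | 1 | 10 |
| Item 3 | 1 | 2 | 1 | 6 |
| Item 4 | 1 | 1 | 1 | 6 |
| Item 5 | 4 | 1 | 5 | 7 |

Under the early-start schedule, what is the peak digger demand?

6

Early-start schedule: Item 1@1, Item 2@1, Item 3@1, Item 4@1, Item 5@5.
Load per day: day 1: 6, day 2: 2, day 3: 2, day 4: 2, day 5: 1, day 6: 1, day 7: 1, day 8: 1, day 9: 0, day 10: 0.
Peak is 6.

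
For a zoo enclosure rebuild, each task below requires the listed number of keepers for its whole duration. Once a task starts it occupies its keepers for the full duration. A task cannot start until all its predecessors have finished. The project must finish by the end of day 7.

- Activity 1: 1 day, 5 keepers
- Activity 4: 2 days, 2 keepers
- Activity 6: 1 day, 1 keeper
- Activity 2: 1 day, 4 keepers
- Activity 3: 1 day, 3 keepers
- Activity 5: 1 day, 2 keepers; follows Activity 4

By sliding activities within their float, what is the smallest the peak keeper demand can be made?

5

Early-start (Activity 1@1, Activity 4@1, Activity 6@1, Activity 2@1, Activity 3@1, Activity 5@3) gives peak 15: d1:15  d2:2  d3:2  d4:0  d5:0  d6:0  d7:0.
Shift Activity 4→2, Activity 6→2, Activity 2→4, Activity 3→3, Activity 5→5.
Schedule Activity 1@1, Activity 4@2, Activity 6@2, Activity 2@4, Activity 3@3, Activity 5@5: d1:5  d2:3  d3:5  d4:4  d5:2  d6:0  d7:0 — peak 5.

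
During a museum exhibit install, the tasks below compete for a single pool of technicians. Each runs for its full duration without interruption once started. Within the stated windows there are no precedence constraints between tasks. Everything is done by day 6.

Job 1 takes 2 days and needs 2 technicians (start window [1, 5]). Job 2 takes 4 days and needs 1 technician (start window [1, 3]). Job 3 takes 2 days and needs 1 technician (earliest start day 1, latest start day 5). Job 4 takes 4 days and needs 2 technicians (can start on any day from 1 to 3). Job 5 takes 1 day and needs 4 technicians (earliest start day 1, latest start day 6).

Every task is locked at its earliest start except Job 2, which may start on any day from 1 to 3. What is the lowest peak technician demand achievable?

9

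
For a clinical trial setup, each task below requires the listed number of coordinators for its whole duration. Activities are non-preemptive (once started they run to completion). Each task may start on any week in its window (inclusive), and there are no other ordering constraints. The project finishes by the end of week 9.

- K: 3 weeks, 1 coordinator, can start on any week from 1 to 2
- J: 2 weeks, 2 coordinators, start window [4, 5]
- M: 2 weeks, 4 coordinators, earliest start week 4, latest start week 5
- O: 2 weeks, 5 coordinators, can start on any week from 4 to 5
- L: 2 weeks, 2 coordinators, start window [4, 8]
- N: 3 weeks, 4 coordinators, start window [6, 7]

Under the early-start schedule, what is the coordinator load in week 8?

At early start, week 8 has: N.
Demand: 4 = 4.

4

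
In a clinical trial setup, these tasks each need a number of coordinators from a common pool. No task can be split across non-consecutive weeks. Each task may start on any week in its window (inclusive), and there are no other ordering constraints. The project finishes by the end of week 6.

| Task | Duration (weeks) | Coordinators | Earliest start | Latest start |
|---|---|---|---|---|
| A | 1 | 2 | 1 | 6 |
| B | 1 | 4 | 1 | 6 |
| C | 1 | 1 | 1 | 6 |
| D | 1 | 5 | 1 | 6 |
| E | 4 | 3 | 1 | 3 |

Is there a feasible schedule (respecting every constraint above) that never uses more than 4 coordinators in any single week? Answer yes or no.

no

The minimum achievable peak is 5; 4 < 5, so no feasible schedule stays within the cap.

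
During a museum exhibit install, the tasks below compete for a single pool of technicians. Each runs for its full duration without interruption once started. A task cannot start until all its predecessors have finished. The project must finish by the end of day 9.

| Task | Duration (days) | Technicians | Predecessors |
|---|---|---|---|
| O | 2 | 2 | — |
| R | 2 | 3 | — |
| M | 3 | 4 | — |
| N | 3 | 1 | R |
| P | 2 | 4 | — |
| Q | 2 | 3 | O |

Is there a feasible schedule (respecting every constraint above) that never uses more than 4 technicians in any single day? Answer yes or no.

Total technician-days = 39; over 9 days the average is 39/9 > 4, so some day must exceed 4.

no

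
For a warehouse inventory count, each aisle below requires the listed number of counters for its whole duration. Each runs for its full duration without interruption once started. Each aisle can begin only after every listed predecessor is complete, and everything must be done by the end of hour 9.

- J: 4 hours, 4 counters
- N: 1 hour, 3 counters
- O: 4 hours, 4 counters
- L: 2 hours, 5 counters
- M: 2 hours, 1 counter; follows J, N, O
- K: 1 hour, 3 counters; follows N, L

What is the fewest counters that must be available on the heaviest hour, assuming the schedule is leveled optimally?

8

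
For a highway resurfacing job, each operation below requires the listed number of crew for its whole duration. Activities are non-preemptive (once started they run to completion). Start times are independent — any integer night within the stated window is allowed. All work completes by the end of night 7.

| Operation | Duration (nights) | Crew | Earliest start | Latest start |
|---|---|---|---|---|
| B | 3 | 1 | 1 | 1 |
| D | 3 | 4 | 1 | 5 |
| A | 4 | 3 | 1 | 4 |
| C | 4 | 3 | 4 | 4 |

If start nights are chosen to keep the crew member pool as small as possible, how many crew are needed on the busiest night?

6

Early-start (B@1, D@1, A@1, C@4) gives peak 8: n1:8  n2:8  n3:8  n4:6  n5:3  n6:3  n7:3.
Shift A→4.
Schedule B@1, D@1, A@4, C@4: n1:5  n2:5  n3:5  n4:6  n5:6  n6:6  n7:6 — peak 6.
Total crew member-nights = 39 over 7 nights ⇒ peak ≥ ⌈39/7⌉ = 6, so 6 is optimal.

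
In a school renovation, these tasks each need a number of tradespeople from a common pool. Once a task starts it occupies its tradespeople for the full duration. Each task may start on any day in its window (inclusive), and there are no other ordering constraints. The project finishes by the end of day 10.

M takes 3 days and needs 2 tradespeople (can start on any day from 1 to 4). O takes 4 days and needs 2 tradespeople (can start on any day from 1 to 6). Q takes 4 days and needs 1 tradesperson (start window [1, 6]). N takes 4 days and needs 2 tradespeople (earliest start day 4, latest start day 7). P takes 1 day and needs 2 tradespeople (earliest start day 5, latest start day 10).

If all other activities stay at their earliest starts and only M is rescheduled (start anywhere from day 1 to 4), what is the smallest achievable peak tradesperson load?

M@1: d1:5  d2:5  d3:5  d4:5  d5:4  d6:2  d7:2  d8:0  d9:0  d10:0 → peak 5
M@2: d1:3  d2:5  d3:5  d4:7  d5:4  d6:2  d7:2  d8:0  d9:0  d10:0 → peak 7
M@3: d1:3  d2:3  d3:5  d4:7  d5:6  d6:2  d7:2  d8:0  d9:0  d10:0 → peak 7
M@4: d1:3  d2:3  d3:3  d4:7  d5:6  d6:4  d7:2  d8:0  d9:0  d10:0 → peak 7
Best is M@1, peak 5.

5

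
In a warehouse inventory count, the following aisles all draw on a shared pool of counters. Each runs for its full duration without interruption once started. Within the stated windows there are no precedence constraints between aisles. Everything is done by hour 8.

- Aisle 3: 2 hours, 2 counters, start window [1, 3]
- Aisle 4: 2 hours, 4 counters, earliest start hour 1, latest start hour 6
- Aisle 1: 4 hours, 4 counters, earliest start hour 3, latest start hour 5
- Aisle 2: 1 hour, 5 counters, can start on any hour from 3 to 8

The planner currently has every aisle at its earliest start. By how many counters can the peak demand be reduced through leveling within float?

3

Early-start peak: h1:6  h2:6  h3:9  h4:4  h5:4  h6:4  h7:0  h8:0 ⇒ 9.
Leveled (Aisle 3@1, Aisle 4@1, Aisle 1@3, Aisle 2@7): h1:6  h2:6  h3:4  h4:4  h5:4  h6:4  h7:5  h8:0 ⇒ 6.
Reduction 9 − 6 = 3.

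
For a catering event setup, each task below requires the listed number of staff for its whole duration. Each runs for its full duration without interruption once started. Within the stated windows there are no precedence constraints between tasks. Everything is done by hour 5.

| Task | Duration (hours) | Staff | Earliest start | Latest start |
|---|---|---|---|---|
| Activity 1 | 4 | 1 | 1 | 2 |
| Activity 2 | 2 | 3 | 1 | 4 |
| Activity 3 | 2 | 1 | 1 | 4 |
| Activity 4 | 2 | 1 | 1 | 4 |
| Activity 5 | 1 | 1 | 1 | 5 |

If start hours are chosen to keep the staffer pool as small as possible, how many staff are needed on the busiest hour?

4

Early-start (Activity 1@1, Activity 2@1, Activity 3@1, Activity 4@1, Activity 5@1) gives peak 7: h1:7  h2:6  h3:1  h4:1  h5:0.
Shift Activity 3→3, Activity 4→3, Activity 5→3.
Schedule Activity 1@1, Activity 2@1, Activity 3@3, Activity 4@3, Activity 5@3: h1:4  h2:4  h3:4  h4:3  h5:0 — peak 4.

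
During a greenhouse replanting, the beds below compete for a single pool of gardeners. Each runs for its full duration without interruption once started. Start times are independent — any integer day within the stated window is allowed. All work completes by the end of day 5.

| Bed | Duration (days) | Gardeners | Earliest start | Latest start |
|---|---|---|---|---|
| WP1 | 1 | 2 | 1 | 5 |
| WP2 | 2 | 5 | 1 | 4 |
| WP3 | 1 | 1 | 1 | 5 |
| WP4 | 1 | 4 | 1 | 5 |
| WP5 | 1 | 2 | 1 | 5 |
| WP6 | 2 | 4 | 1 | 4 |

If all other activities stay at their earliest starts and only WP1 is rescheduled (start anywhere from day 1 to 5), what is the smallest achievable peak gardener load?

16

WP1@1: d1:18  d2:9  d3:0  d4:0  d5:0 → peak 18
WP1@2: d1:16  d2:11  d3:0  d4:0  d5:0 → peak 16
WP1@3: d1:16  d2:9  d3:2  d4:0  d5:0 → peak 16
WP1@4: d1:16  d2:9  d3:0  d4:2  d5:0 → peak 16
WP1@5: d1:16  d2:9  d3:0  d4:0  d5:2 → peak 16
Best is WP1@2, peak 16.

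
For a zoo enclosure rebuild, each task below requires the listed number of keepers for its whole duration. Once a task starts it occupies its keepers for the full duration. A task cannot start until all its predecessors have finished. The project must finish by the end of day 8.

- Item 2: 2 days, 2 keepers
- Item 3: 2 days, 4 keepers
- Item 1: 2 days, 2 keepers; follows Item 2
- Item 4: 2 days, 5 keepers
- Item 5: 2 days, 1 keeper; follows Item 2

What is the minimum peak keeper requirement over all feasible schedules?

5

Early-start (Item 2@1, Item 3@1, Item 1@3, Item 4@1, Item 5@3) gives peak 11: d1:11  d2:11  d3:3  d4:3  d5:0  d6:0  d7:0  d8:0.
Shift Item 3→3, Item 1→5, Item 4→7.
Schedule Item 2@1, Item 3@3, Item 1@5, Item 4@7, Item 5@3: d1:2  d2:2  d3:5  d4:5  d5:2  d6:2  d7:5  d8:5 — peak 5.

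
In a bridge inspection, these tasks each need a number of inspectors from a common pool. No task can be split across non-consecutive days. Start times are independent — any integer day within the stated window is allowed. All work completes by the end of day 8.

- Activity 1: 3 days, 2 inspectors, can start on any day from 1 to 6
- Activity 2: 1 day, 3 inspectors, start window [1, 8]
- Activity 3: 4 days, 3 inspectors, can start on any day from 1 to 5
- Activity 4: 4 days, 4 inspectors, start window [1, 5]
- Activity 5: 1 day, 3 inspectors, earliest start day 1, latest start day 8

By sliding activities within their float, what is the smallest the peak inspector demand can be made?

Early-start (Activity 1@1, Activity 2@1, Activity 3@1, Activity 4@1, Activity 5@1) gives peak 15: d1:15  d2:9  d3:9  d4:7  d5:0  d6:0  d7:0  d8:0.
Shift Activity 2→5, Activity 3→5, Activity 5→6.
Schedule Activity 1@1, Activity 2@5, Activity 3@5, Activity 4@1, Activity 5@6: d1:6  d2:6  d3:6  d4:4  d5:6  d6:6  d7:3  d8:3 — peak 6.

6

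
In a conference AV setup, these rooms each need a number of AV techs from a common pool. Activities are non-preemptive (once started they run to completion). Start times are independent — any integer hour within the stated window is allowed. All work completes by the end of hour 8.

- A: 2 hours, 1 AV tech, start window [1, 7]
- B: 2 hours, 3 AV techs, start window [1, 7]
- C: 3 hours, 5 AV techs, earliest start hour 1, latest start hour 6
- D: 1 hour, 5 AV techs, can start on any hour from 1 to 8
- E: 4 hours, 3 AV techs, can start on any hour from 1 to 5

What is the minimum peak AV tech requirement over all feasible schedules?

6

Early-start (A@1, B@1, C@1, D@1, E@1) gives peak 17: h1:17  h2:12  h3:8  h4:3  h5:0  h6:0  h7:0  h8:0.
Shift B→3, C→5, D→8.
Schedule A@1, B@3, C@5, D@8, E@1: h1:4  h2:4  h3:6  h4:6  h5:5  h6:5  h7:5  h8:5 — peak 6.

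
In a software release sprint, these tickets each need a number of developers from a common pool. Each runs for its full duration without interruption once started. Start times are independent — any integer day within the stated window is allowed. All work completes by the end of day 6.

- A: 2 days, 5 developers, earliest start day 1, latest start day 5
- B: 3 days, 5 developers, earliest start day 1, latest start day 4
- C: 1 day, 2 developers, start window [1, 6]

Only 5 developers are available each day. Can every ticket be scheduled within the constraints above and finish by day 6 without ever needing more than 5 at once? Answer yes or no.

Schedule A@1, B@3, C@6: d1:5  d2:5  d3:5  d4:5  d5:5  d6:2 — peak 5 ≤ 5.

yes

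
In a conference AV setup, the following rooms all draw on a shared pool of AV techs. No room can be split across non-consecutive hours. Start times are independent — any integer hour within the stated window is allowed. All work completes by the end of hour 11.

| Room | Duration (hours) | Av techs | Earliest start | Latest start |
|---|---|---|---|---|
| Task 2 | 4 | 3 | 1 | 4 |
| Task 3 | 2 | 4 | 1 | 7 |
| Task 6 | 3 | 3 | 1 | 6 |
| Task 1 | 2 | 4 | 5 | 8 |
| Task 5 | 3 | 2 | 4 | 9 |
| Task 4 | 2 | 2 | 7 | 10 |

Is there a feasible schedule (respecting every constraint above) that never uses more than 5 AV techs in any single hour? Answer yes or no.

no

The minimum achievable peak is 6; 5 < 6, so no feasible schedule stays within the cap.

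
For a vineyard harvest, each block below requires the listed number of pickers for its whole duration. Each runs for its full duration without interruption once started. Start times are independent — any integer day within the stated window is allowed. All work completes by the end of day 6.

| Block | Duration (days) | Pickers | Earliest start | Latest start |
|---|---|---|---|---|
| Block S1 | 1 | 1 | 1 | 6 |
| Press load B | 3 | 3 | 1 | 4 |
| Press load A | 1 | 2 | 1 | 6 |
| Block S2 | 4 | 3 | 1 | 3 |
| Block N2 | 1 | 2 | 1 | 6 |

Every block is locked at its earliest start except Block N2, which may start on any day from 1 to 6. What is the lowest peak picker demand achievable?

Block N2@1: d1:11  d2:6  d3:6  d4:3  d5:0  d6:0 → peak 11
Block N2@2: d1:9  d2:8  d3:6  d4:3  d5:0  d6:0 → peak 9
Block N2@3: d1:9  d2:6  d3:8  d4:3  d5:0  d6:0 → peak 9
Block N2@4: d1:9  d2:6  d3:6  d4:5  d5:0  d6:0 → peak 9
Block N2@5: d1:9  d2:6  d3:6  d4:3  d5:2  d6:0 → peak 9
Block N2@6: d1:9  d2:6  d3:6  d4:3  d5:0  d6:2 → peak 9
Best is Block N2@2, peak 9.

9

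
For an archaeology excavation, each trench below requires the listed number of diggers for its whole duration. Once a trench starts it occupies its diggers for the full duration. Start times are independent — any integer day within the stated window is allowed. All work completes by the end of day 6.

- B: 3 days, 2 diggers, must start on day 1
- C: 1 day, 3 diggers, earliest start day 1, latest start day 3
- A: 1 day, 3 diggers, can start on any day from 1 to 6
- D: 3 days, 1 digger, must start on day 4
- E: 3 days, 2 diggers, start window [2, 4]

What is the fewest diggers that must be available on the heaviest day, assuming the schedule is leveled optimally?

Early-start (B@1, C@1, A@1, D@4, E@2) gives peak 8: d1:8  d2:4  d3:4  d4:3  d5:1  d6:1.
Shift A→2, E→3.
Schedule B@1, C@1, A@2, D@4, E@3: d1:5  d2:5  d3:4  d4:3  d5:3  d6:1 — peak 5.

5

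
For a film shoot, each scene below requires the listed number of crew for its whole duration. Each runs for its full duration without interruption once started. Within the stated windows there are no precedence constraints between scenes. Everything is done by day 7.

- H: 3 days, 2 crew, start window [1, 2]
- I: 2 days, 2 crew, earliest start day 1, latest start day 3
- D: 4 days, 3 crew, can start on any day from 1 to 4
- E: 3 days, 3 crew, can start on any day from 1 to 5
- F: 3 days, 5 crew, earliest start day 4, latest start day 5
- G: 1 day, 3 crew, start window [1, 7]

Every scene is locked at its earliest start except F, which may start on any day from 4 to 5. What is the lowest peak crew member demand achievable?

F@4: d1:13  d2:10  d3:8  d4:8  d5:5  d6:5  d7:0 → peak 13
F@5: d1:13  d2:10  d3:8  d4:3  d5:5  d6:5  d7:5 → peak 13
Best is F@4, peak 13.

13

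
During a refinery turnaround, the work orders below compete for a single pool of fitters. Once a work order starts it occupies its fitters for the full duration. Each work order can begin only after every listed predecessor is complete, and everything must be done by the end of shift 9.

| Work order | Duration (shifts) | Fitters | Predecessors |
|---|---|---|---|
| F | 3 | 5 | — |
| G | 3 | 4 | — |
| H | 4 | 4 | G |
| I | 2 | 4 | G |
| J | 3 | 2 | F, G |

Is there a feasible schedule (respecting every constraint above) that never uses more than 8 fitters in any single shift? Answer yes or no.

The minimum achievable peak is 9; 8 < 9, so no feasible schedule stays within the cap.

no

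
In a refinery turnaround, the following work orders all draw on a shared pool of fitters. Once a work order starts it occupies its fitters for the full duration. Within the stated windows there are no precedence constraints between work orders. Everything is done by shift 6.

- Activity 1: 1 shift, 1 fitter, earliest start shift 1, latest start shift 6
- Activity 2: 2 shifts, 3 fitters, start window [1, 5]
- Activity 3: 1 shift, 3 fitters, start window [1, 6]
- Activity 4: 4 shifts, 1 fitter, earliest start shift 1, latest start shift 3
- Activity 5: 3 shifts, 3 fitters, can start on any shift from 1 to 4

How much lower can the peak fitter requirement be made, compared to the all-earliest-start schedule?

7

Early-start peak: s1:11  s2:7  s3:4  s4:1  s5:0  s6:0 ⇒ 11.
Leveled (Activity 1@1, Activity 2@1, Activity 3@3, Activity 4@2, Activity 5@4): s1:4  s2:4  s3:4  s4:4  s5:4  s6:3 ⇒ 4.
Reduction 11 − 4 = 7.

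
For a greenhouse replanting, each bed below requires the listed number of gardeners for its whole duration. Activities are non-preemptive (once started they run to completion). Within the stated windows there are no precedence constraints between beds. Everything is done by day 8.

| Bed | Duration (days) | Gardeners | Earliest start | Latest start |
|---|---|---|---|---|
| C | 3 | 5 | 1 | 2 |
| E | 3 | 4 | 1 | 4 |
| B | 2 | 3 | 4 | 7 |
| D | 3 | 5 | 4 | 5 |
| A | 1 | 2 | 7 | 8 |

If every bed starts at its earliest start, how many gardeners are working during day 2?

9

At early start, day 2 has: C, E.
Demand: 5 + 4 = 9.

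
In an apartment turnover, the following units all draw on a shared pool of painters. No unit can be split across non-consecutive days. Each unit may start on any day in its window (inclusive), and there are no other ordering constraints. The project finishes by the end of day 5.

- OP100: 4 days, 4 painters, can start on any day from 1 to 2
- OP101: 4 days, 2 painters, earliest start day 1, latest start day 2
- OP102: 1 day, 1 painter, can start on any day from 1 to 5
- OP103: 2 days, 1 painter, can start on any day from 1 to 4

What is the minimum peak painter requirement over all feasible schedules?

Early-start (OP100@1, OP101@1, OP102@1, OP103@1) gives peak 8: d1:8  d2:7  d3:6  d4:6  d5:0.
Shift OP103→2.
Schedule OP100@1, OP101@1, OP102@1, OP103@2: d1:7  d2:7  d3:7  d4:6  d5:0 — peak 7.

7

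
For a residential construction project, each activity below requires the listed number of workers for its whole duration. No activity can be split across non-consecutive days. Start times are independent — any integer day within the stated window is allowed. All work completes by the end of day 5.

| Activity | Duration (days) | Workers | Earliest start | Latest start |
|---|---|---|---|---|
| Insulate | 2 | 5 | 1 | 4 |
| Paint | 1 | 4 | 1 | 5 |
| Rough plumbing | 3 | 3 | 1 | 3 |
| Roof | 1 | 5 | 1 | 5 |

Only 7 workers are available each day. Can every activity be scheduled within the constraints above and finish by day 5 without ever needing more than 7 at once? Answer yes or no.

The minimum achievable peak is 8; 7 < 8, so no feasible schedule stays within the cap.

no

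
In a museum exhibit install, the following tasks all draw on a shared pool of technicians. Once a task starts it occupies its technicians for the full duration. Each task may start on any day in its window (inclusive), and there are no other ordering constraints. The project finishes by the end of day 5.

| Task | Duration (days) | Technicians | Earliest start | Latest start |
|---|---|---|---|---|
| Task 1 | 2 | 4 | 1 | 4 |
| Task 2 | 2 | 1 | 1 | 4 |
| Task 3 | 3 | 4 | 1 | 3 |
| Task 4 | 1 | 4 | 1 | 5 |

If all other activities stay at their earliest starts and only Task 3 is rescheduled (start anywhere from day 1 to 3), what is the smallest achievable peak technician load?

9

Task 3@1: d1:13  d2:9  d3:4  d4:0  d5:0 → peak 13
Task 3@2: d1:9  d2:9  d3:4  d4:4  d5:0 → peak 9
Task 3@3: d1:9  d2:5  d3:4  d4:4  d5:4 → peak 9
Best is Task 3@2, peak 9.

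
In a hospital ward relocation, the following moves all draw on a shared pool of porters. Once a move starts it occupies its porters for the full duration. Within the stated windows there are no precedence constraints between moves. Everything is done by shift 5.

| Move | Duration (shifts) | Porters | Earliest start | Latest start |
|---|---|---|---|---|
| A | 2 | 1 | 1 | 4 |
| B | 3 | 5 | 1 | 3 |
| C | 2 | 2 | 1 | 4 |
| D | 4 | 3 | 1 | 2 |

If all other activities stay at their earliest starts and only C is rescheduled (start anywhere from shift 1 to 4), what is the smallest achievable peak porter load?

C@1: s1:11  s2:11  s3:8  s4:3  s5:0 → peak 11
C@2: s1:9  s2:11  s3:10  s4:3  s5:0 → peak 11
C@3: s1:9  s2:9  s3:10  s4:5  s5:0 → peak 10
C@4: s1:9  s2:9  s3:8  s4:5  s5:2 → peak 9
Best is C@4, peak 9.

9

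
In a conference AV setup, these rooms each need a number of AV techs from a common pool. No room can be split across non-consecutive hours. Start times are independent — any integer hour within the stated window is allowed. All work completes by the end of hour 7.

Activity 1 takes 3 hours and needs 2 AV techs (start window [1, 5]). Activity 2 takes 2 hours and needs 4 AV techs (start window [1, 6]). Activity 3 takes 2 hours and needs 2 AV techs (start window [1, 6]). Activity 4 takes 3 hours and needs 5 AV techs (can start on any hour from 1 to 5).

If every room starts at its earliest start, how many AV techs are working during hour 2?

At early start, hour 2 has: Activity 1, Activity 2, Activity 3, Activity 4.
Demand: 2 + 4 + 2 + 5 = 13.

13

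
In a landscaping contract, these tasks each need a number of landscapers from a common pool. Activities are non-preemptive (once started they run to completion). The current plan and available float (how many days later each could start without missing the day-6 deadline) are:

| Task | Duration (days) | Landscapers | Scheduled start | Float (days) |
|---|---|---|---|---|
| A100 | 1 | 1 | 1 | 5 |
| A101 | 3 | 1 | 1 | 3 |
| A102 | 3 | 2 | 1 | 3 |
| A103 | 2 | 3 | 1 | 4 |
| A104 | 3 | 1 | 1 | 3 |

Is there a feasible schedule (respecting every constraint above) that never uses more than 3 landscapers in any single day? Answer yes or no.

Total landscaper-days = 19; over 6 days the average is 19/6 > 3, so some day must exceed 3.

no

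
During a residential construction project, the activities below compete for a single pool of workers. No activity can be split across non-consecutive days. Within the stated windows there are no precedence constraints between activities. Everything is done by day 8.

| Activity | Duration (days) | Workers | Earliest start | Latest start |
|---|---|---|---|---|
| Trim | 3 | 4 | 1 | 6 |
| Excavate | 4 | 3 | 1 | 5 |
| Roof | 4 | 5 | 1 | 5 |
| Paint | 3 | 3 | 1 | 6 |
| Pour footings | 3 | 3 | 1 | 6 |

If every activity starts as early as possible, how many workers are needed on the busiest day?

18

Early-start schedule: Trim@1, Excavate@1, Roof@1, Paint@1, Pour footings@1.
Load per day: day 1: 18, day 2: 18, day 3: 18, day 4: 8, day 5: 0, day 6: 0, day 7: 0, day 8: 0.
Peak is 18.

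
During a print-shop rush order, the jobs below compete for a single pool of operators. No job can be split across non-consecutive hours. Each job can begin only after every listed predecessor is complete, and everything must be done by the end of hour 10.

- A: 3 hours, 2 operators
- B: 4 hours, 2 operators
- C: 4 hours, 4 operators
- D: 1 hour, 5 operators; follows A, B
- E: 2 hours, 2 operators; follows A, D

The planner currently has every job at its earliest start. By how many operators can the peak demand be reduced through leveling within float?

Early-start peak: h1:8  h2:8  h3:8  h4:6  h5:5  h6:2  h7:2  h8:0  h9:0  h10:0 ⇒ 8.
Leveled (A@1, B@1, C@4, D@8, E@9): h1:4  h2:4  h3:4  h4:6  h5:4  h6:4  h7:4  h8:5  h9:2  h10:2 ⇒ 6.
Reduction 8 − 6 = 2.

2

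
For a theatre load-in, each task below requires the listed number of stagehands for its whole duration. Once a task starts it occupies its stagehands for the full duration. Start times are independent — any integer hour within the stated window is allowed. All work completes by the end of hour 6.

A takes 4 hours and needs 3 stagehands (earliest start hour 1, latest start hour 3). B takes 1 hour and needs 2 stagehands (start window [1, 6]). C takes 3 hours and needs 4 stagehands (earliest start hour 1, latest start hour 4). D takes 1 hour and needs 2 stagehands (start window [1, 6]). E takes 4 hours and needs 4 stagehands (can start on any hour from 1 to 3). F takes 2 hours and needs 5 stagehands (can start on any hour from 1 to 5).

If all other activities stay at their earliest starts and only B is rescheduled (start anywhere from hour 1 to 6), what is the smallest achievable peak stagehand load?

B@1: h1:20  h2:16  h3:11  h4:7  h5:0  h6:0 → peak 20
B@2: h1:18  h2:18  h3:11  h4:7  h5:0  h6:0 → peak 18
B@3: h1:18  h2:16  h3:13  h4:7  h5:0  h6:0 → peak 18
B@4: h1:18  h2:16  h3:11  h4:9  h5:0  h6:0 → peak 18
B@5: h1:18  h2:16  h3:11  h4:7  h5:2  h6:0 → peak 18
B@6: h1:18  h2:16  h3:11  h4:7  h5:0  h6:2 → peak 18
Best is B@2, peak 18.

18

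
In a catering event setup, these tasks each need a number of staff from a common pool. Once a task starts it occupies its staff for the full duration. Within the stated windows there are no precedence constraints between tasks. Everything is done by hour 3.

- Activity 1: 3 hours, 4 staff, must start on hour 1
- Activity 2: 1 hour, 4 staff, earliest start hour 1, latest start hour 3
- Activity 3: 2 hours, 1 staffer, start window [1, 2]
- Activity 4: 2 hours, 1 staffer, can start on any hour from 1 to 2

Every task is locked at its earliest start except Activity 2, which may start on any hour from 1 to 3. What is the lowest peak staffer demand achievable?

Activity 2@1: h1:10  h2:6  h3:4 → peak 10
Activity 2@2: h1:6  h2:10  h3:4 → peak 10
Activity 2@3: h1:6  h2:6  h3:8 → peak 8
Best is Activity 2@3, peak 8.

8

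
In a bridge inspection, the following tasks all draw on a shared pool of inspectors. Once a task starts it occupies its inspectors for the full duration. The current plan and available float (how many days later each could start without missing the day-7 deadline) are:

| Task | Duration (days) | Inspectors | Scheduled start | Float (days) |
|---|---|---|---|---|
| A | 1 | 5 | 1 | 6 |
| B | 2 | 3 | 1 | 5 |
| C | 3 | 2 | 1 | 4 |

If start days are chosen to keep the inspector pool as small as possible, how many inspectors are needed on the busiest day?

5

Early-start (A@1, B@1, C@1) gives peak 10: d1:10  d2:5  d3:2  d4:0  d5:0  d6:0  d7:0.
Shift B→2, C→2.
Schedule A@1, B@2, C@2: d1:5  d2:5  d3:5  d4:2  d5:0  d6:0  d7:0 — peak 5.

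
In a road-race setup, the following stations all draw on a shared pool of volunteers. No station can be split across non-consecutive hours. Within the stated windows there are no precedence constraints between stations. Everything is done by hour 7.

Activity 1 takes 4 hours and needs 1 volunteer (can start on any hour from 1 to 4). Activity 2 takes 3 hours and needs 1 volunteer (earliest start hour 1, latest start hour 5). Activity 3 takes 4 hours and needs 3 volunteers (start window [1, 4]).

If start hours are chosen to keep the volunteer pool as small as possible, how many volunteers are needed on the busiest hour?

Early-start (Activity 1@1, Activity 2@1, Activity 3@1) gives peak 5: h1:5  h2:5  h3:5  h4:4  h5:0  h6:0  h7:0.
Shift Activity 3→4.
Schedule Activity 1@1, Activity 2@1, Activity 3@4: h1:2  h2:2  h3:2  h4:4  h5:3  h6:3  h7:3 — peak 4.

4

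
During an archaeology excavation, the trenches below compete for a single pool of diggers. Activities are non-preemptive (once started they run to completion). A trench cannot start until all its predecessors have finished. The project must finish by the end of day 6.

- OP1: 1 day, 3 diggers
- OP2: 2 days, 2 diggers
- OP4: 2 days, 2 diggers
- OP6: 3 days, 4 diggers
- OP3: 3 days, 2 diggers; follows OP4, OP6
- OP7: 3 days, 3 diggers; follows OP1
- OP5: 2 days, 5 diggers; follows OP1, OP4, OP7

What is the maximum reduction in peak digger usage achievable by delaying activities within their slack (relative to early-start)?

Early-start peak: d1:11  d2:11  d3:7  d4:5  d5:7  d6:7 ⇒ 11.
Leveled (OP1@1, OP2@3, OP4@1, OP6@1, OP3@4, OP7@2, OP5@5): d1:9  d2:9  d3:9  d4:7  d5:7  d6:7 ⇒ 9.
Reduction 11 − 9 = 2.

2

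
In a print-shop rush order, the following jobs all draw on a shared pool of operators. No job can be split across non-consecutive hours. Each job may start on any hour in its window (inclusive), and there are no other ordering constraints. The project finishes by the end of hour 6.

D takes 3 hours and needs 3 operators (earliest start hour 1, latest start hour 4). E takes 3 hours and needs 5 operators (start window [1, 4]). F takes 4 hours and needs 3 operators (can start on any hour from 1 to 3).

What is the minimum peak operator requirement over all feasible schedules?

8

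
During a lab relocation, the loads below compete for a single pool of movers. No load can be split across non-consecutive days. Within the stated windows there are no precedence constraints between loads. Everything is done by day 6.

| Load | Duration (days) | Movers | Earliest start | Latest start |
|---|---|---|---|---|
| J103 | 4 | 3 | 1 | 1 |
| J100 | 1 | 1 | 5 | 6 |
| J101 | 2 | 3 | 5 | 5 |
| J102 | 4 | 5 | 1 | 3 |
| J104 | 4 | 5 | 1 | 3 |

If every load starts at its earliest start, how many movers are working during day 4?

13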